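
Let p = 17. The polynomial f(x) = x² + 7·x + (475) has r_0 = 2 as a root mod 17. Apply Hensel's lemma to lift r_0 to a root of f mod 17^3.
r_2 = 1192 (mod 4913)

Hensel: r_{i+1} = r_i − f(r_i)·(f′(r_i))^{-1} mod 17^{i+2}, f′(x) = 2x + 7. Iterate:
  r_0 = 2 (mod 17)
  r_1 = 36 (mod 289)
  r_2 = 1192 (mod 4913)
Final: r = 1192 satisfies f(r) ≡ 0 mod 17^3.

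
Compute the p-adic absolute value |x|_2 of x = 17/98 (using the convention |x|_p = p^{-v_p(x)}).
|17/98|_2 = 2

Step 1 — compute v_2(x) by factoring powers of 2 out of the numerator and denominator: v_2(17/98) = -1. Step 2 — apply |x|_p = p^{-v_p(x)} = 2^{1} = 2.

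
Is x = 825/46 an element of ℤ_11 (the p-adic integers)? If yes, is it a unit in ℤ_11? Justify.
x ∈ ℤ_11 but not a unit; v_11(x) = 1 > 0

ℤ_11 = {x ∈ ℚ_11 : v_11(x) ≥ 0} and ℤ_11^× = {x ∈ ℤ_11 : v_11(x) = 0}. Here v_11(825/46) = v_11(num) − v_11(den) = 1; compare against these criteria.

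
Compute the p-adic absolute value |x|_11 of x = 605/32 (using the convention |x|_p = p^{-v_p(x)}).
|605/32|_11 = 1/121

Step 1 — compute v_11(x) by factoring powers of 11 out of the numerator and denominator: v_11(605/32) = 2. Step 2 — apply |x|_p = p^{-v_p(x)} = 11^{-2} = 1/121.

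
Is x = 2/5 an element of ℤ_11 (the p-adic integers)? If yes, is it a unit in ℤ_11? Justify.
x ∈ ℤ_11^× (unit); v_11(x) = 0

ℤ_11 = {x ∈ ℚ_11 : v_11(x) ≥ 0} and ℤ_11^× = {x ∈ ℤ_11 : v_11(x) = 0}. Here v_11(2/5) = v_11(num) − v_11(den) = 0; compare against these criteria.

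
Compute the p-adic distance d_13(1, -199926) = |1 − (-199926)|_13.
d_13(1, -199926) = 1/28561

Step 1 — x − y = 1 − (-199926) = 199927. Step 2 — v_13(199927) = 4 (factor: 199927 = (13^4 · 7); the sign does not affect v_p). Step 3 — |x − y|_13 = 13^{-4} = 1/28561.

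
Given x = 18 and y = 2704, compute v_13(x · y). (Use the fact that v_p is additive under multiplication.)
v_13(48672) = 2

v_p(x) = 0 (factor: 18 = 13^0 · 18); v_p(y) = 2 (factor: 2704 = 13^2 · 16). Additivity: v_p(xy) = v_p(x) + v_p(y) = 0 + 2 = 2. (Direct check: xy = 48672 = 13^2 · (288).)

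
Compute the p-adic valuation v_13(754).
v_13(754) = 1

v_13(n) is the largest exponent k such that 13^k divides n. Factor out: 754 = 13^1 · 58. (Sign doesn't affect v_p.) So v_13(754) = 1.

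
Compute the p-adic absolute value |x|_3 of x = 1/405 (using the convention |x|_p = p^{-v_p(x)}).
|1/405|_3 = 81

Step 1 — compute v_3(x) by factoring powers of 3 out of the numerator and denominator: v_3(1/405) = -4. Step 2 — apply |x|_p = p^{-v_p(x)} = 3^{4} = 81.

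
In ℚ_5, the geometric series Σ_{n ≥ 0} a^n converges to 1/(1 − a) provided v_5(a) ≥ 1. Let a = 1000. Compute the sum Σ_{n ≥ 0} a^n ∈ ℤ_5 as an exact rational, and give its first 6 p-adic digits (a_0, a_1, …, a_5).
Σ a^n = 1/(1 − a) = -1/999;  first 6 digits = (1, 0, 0, 3, 1, 0)

v_5(a) = 3 ≥ 1, so the series converges in ℤ_5 to 1/(1 − a) = 1/(1 − 1000) = -1/999. Expand this rational in ℤ_5: compute digits iteratively via d_i = x_i mod 5, x_{i+1} = (x_i − d_i)/5. The first 6 digits are (1, 0, 0, 3, 1, 0).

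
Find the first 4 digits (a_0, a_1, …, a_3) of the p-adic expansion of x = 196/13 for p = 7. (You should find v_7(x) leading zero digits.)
(a_0, …, a_3) = (0, 0, 3, 5)

v_7(196/13) = 2, so a_0 = ... = a_1 = 0. Factor out: x = 7^2 · u with u = 4/13 a unit in ℤ_7. Expand u iteratively via a_{v+i} = u_i mod 7, u_{i+1} = (u_i − a_{v+i})/7:
  u_0 = 4/13;  a_2 = 3;  u_1 = (u_0 − 3)/7 = -5/13
  u_1 = -5/13;  a_3 = 5;  u_2 = (u_1 − 5)/7 = -10/13
Digits: (0, 0, 3, 5).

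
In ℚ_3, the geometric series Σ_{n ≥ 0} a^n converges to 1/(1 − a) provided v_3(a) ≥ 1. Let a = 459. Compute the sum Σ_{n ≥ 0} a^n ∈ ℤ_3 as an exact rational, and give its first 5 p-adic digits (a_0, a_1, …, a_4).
Σ a^n = 1/(1 − a) = -1/458;  first 5 digits = (1, 0, 0, 2, 2)

v_3(a) = 3 ≥ 1, so the series converges in ℤ_3 to 1/(1 − a) = 1/(1 − 459) = -1/458. Expand this rational in ℤ_3: compute digits iteratively via d_i = x_i mod 3, x_{i+1} = (x_i − d_i)/3. The first 5 digits are (1, 0, 0, 2, 2).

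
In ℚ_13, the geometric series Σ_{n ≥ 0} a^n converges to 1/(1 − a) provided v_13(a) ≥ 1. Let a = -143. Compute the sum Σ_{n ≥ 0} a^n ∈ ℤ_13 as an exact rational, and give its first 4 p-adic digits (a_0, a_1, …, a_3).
Σ a^n = 1/(1 − a) = 1/144;  first 4 digits = (1, 2, 3, 4)

v_13(a) = 1 ≥ 1, so the series converges in ℤ_13 to 1/(1 − a) = 1/(1 − (-143)) = 1/144. Expand this rational in ℤ_13: compute digits iteratively via d_i = x_i mod 13, x_{i+1} = (x_i − d_i)/13. The first 4 digits are (1, 2, 3, 4).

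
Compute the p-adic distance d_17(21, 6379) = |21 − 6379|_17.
d_17(21, 6379) = 1/289

Step 1 — x − y = 21 − 6379 = -6358. Step 2 — v_17(-6358) = 2 (factor: -6358 = −(17^2 · 22); the sign does not affect v_p). Step 3 — |x − y|_17 = 17^{-2} = 1/289.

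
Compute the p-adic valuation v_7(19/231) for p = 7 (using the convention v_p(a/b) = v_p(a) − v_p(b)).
v_7(19/231) = -1

Factor powers of 7 from the numerator and denominator of the reduced fraction: 19 = 7^0 · 19 and 231 = 7^1 · 33. Apply v_p(a/b) = v_p(a) − v_p(b): v_7(19/231) = 0 − 1 = -1.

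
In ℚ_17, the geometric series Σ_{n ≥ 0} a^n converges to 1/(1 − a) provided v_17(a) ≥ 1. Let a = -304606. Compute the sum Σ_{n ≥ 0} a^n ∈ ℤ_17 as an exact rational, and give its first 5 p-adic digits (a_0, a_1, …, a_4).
Σ a^n = 1/(1 − a) = 1/304607;  first 5 digits = (1, 0, 0, 6, 13)

v_17(a) = 3 ≥ 1, so the series converges in ℤ_17 to 1/(1 − a) = 1/(1 − (-304606)) = 1/304607. Expand this rational in ℤ_17: compute digits iteratively via d_i = x_i mod 17, x_{i+1} = (x_i − d_i)/17. The first 5 digits are (1, 0, 0, 6, 13).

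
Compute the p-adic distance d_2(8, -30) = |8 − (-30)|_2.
d_2(8, -30) = 1/2

Step 1 — x − y = 8 − (-30) = 38. Step 2 — v_2(38) = 1 (factor: 38 = (2^1 · 19); the sign does not affect v_p). Step 3 — |x − y|_2 = 2^{-1} = 1/2.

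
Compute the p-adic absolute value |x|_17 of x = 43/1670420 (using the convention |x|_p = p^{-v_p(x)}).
|43/1670420|_17 = 83521

Step 1 — compute v_17(x) by factoring powers of 17 out of the numerator and denominator: v_17(43/1670420) = -4. Step 2 — apply |x|_p = p^{-v_p(x)} = 17^{4} = 83521.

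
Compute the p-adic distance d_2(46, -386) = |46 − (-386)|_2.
d_2(46, -386) = 1/16

Step 1 — x − y = 46 − (-386) = 432. Step 2 — v_2(432) = 4 (factor: 432 = (2^4 · 27); the sign does not affect v_p). Step 3 — |x − y|_2 = 2^{-4} = 1/16.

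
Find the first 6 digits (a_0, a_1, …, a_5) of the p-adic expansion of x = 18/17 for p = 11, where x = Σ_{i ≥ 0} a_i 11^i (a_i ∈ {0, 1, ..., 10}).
(a_0, …, a_5) = (3, 5, 6, 2, 3, 1)

v_11(18/17) = 0 (numerator and denominator both coprime to 11), so x ∈ ℤ_11^×. Compute digits iteratively via a_i = x_i mod 11, x_{i+1} = (x_i − a_i)/11, with x_0 = x:
  x_0 = 18/17;  a_0 = 3;  x_1 = (x_0 − 3)/11 = -3/17
  x_1 = -3/17;  a_1 = 5;  x_2 = (x_1 − 5)/11 = -8/17
  x_2 = -8/17;  a_2 = 6;  x_3 = (x_2 − 6)/11 = -10/17
  x_3 = -10/17;  a_3 = 2;  x_4 = (x_3 − 2)/11 = -4/17
  x_4 = -4/17;  a_4 = 3;  x_5 = (x_4 − 3)/11 = -5/17
  x_5 = -5/17;  a_5 = 1;  x_6 = (x_5 − 1)/11 = -2/17
Digits: (3, 5, 6, 2, 3, 1).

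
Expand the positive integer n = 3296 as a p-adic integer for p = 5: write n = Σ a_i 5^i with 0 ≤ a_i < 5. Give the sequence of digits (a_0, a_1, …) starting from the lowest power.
(a_0, a_1, …) = (1, 4, 1, 1, 0, 1)

Repeated division by 5 gives the digits low-to-high: 3296 = 1 + 4·5^1 + 1·5^2 + 1·5^3 + 1·5^5. Digit sequence: (1, 4, 1, 1, 0, 1).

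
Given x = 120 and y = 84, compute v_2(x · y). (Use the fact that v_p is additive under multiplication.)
v_2(10080) = 5

v_p(x) = 3 (factor: 120 = 2^3 · 15); v_p(y) = 2 (factor: 84 = 2^2 · 21). Additivity: v_p(xy) = v_p(x) + v_p(y) = 3 + 2 = 5. (Direct check: xy = 10080 = 2^5 · (315).)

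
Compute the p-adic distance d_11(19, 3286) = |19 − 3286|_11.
d_11(19, 3286) = 1/121

Step 1 — x − y = 19 − 3286 = -3267. Step 2 — v_11(-3267) = 2 (factor: -3267 = −(11^2 · 27); the sign does not affect v_p). Step 3 — |x − y|_11 = 11^{-2} = 1/121.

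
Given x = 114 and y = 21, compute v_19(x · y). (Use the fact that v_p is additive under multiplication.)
v_19(2394) = 1

v_p(x) = 1 (factor: 114 = 19^1 · 6); v_p(y) = 0 (factor: 21 = 19^0 · 21). Additivity: v_p(xy) = v_p(x) + v_p(y) = 1 + 0 = 1. (Direct check: xy = 2394 = 19^1 · (126).)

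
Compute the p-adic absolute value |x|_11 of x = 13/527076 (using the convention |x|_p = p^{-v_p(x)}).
|13/527076|_11 = 14641

Step 1 — compute v_11(x) by factoring powers of 11 out of the numerator and denominator: v_11(13/527076) = -4. Step 2 — apply |x|_p = p^{-v_p(x)} = 11^{4} = 14641.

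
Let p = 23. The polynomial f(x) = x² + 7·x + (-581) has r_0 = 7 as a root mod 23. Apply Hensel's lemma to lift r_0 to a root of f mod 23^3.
r_2 = 6378 (mod 12167)

Hensel: r_{i+1} = r_i − f(r_i)·(f′(r_i))^{-1} mod 23^{i+2}, f′(x) = 2x + 7. Iterate:
  r_0 = 7 (mod 23)
  r_1 = 30 (mod 529)
  r_2 = 6378 (mod 12167)
Final: r = 6378 satisfies f(r) ≡ 0 mod 23^3.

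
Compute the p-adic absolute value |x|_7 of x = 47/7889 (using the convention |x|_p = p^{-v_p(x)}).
|47/7889|_7 = 343

Step 1 — compute v_7(x) by factoring powers of 7 out of the numerator and denominator: v_7(47/7889) = -3. Step 2 — apply |x|_p = p^{-v_p(x)} = 7^{3} = 343.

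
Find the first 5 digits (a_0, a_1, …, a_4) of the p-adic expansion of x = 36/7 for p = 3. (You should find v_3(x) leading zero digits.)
(a_0, …, a_4) = (0, 0, 1, 2, 1)

v_3(36/7) = 2, so a_0 = ... = a_1 = 0. Factor out: x = 3^2 · u with u = 4/7 a unit in ℤ_3. Expand u iteratively via a_{v+i} = u_i mod 3, u_{i+1} = (u_i − a_{v+i})/3:
  u_0 = 4/7;  a_2 = 1;  u_1 = (u_0 − 1)/3 = -1/7
  u_1 = -1/7;  a_3 = 2;  u_2 = (u_1 − 2)/3 = -5/7
  u_2 = -5/7;  a_4 = 1;  u_3 = (u_2 − 1)/3 = -4/7
Digits: (0, 0, 1, 2, 1).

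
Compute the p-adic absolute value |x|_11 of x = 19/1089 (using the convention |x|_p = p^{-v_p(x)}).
|19/1089|_11 = 121

Step 1 — compute v_11(x) by factoring powers of 11 out of the numerator and denominator: v_11(19/1089) = -2. Step 2 — apply |x|_p = p^{-v_p(x)} = 11^{2} = 121.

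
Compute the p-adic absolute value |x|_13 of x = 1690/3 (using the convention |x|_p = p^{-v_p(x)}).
|1690/3|_13 = 1/169

Step 1 — compute v_13(x) by factoring powers of 13 out of the numerator and denominator: v_13(1690/3) = 2. Step 2 — apply |x|_p = p^{-v_p(x)} = 13^{-2} = 1/169.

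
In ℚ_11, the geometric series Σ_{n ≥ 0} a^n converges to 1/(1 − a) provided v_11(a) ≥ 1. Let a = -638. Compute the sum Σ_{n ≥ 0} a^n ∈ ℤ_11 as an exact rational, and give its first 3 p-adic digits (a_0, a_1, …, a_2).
Σ a^n = 1/(1 − a) = 1/639;  first 3 digits = (1, 8, 3)

v_11(a) = 1 ≥ 1, so the series converges in ℤ_11 to 1/(1 − a) = 1/(1 − (-638)) = 1/639. Expand this rational in ℤ_11: compute digits iteratively via d_i = x_i mod 11, x_{i+1} = (x_i − d_i)/11. The first 3 digits are (1, 8, 3).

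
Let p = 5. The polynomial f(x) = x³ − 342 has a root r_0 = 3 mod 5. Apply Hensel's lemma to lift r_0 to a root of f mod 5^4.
r_3 = 548 (mod 625)

Hensel: r_{i+1} = r_i − f(r_i)/f′(r_i) mod 5^{i+2}, where f′(x) = 3x². Iterate:
  r_0 = 3 (mod 5)
  r_1 = 23 (mod 25)
  r_2 = 48 (mod 125)
  r_3 = 548 (mod 625)
Final: r = 548 with f(r) ≡ 0 mod 5^4.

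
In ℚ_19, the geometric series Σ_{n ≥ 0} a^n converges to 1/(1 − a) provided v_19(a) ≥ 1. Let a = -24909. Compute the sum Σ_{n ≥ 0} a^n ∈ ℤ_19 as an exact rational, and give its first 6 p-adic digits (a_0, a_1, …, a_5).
Σ a^n = 1/(1 − a) = 1/24910;  first 6 digits = (1, 0, 7, 15, 10, 3)

v_19(a) = 2 ≥ 1, so the series converges in ℤ_19 to 1/(1 − a) = 1/(1 − (-24909)) = 1/24910. Expand this rational in ℤ_19: compute digits iteratively via d_i = x_i mod 19, x_{i+1} = (x_i − d_i)/19. The first 6 digits are (1, 0, 7, 15, 10, 3).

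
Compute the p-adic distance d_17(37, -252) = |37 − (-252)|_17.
d_17(37, -252) = 1/289

Step 1 — x − y = 37 − (-252) = 289. Step 2 — v_17(289) = 2 (factor: 289 = (17^2 · 1); the sign does not affect v_p). Step 3 — |x − y|_17 = 17^{-2} = 1/289.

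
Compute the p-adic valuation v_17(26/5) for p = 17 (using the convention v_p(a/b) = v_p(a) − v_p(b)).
v_17(26/5) = 0

Factor powers of 17 from the numerator and denominator of the reduced fraction: 26 = 17^0 · 26 and 5 = 17^0 · 5. Apply v_p(a/b) = v_p(a) − v_p(b): v_17(26/5) = 0 − 0 = 0.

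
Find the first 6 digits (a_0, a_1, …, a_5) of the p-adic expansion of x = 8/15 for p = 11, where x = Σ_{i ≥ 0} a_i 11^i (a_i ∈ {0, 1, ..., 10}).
(a_0, …, a_5) = (2, 5, 1, 5, 1, 5)

v_11(8/15) = 0 (numerator and denominator both coprime to 11), so x ∈ ℤ_11^×. Compute digits iteratively via a_i = x_i mod 11, x_{i+1} = (x_i − a_i)/11, with x_0 = x:
  x_0 = 8/15;  a_0 = 2;  x_1 = (x_0 − 2)/11 = -2/15
  x_1 = -2/15;  a_1 = 5;  x_2 = (x_1 − 5)/11 = -7/15
  x_2 = -7/15;  a_2 = 1;  x_3 = (x_2 − 1)/11 = -2/15
  x_3 = -2/15;  a_3 = 5;  x_4 = (x_3 − 5)/11 = -7/15
  x_4 = -7/15;  a_4 = 1;  x_5 = (x_4 − 1)/11 = -2/15
  x_5 = -2/15;  a_5 = 5;  x_6 = (x_5 − 5)/11 = -7/15
Digits: (2, 5, 1, 5, 1, 5).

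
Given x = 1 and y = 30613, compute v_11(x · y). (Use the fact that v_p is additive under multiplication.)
v_11(30613) = 3

v_p(x) = 0 (factor: 1 = 11^0 · 1); v_p(y) = 3 (factor: 30613 = 11^3 · 23). Additivity: v_p(xy) = v_p(x) + v_p(y) = 0 + 3 = 3. (Direct check: xy = 30613 = 11^3 · (23).)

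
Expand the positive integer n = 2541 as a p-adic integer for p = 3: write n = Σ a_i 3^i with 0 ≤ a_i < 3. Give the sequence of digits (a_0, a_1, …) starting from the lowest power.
(a_0, a_1, …) = (0, 1, 0, 1, 1, 1, 0, 1)

Repeated division by 3 gives the digits low-to-high: 2541 = 1·3^1 + 1·3^3 + 1·3^4 + 1·3^5 + 1·3^7. Digit sequence: (0, 1, 0, 1, 1, 1, 0, 1).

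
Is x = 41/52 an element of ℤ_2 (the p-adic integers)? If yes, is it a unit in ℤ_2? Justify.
x ∉ ℤ_2 (v_2(x) = -2 < 0)

ℤ_2 = {x ∈ ℚ_2 : v_2(x) ≥ 0} and ℤ_2^× = {x ∈ ℤ_2 : v_2(x) = 0}. Here v_2(41/52) = v_2(num) − v_2(den) = -2; compare against these criteria.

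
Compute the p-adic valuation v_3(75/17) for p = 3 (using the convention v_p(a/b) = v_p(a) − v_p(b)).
v_3(75/17) = 1

Factor powers of 3 from the numerator and denominator of the reduced fraction: 75 = 3^1 · 25 and 17 = 3^0 · 17. Apply v_p(a/b) = v_p(a) − v_p(b): v_3(75/17) = 1 − 0 = 1.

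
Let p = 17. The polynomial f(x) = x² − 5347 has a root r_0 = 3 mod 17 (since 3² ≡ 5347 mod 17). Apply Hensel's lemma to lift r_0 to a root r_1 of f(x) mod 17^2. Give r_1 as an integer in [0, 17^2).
r_1 = 122 (mod 289)

Hensel's recurrence: r_{i+1} = r_i − f(r_i)·(f′(r_i))^{-1} mod 17^{i+2}, with f′(x) = 2x. Iterate:
  r_0 = 3 (mod 17)
  r_1 = 122 (mod 289)
Final: r_1 = 122, and one checks f(r_1) ≡ 0 mod 17^2.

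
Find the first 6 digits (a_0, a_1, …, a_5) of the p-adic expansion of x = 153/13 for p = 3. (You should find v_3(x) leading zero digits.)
(a_0, …, a_5) = (0, 0, 2, 0, 2, 0)

v_3(153/13) = 2, so a_0 = ... = a_1 = 0. Factor out: x = 3^2 · u with u = 17/13 a unit in ℤ_3. Expand u iteratively via a_{v+i} = u_i mod 3, u_{i+1} = (u_i − a_{v+i})/3:
  u_0 = 17/13;  a_2 = 2;  u_1 = (u_0 − 2)/3 = -3/13
  u_1 = -3/13;  a_3 = 0;  u_2 = (u_1 − 0)/3 = -1/13
  u_2 = -1/13;  a_4 = 2;  u_3 = (u_2 − 2)/3 = -9/13
  u_3 = -9/13;  a_5 = 0;  u_4 = (u_3 − 0)/3 = -3/13
Digits: (0, 0, 2, 0, 2, 0).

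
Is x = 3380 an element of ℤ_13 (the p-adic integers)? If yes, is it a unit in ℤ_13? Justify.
x ∈ ℤ_13 but not a unit; v_13(x) = 2 > 0

ℤ_13 = {x ∈ ℚ_13 : v_13(x) ≥ 0} and ℤ_13^× = {x ∈ ℤ_13 : v_13(x) = 0}. Here v_13(3380) = v_13(num) − v_13(den) = 2; compare against these criteria.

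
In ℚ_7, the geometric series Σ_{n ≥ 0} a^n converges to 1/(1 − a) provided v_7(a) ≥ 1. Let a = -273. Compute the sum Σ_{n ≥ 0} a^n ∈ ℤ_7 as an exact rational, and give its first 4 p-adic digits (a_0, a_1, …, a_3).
Σ a^n = 1/(1 − a) = 1/274;  first 4 digits = (1, 3, 3, 5)

v_7(a) = 1 ≥ 1, so the series converges in ℤ_7 to 1/(1 − a) = 1/(1 − (-273)) = 1/274. Expand this rational in ℤ_7: compute digits iteratively via d_i = x_i mod 7, x_{i+1} = (x_i − d_i)/7. The first 4 digits are (1, 3, 3, 5).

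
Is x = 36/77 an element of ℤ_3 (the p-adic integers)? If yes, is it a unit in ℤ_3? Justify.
x ∈ ℤ_3 but not a unit; v_3(x) = 2 > 0

ℤ_3 = {x ∈ ℚ_3 : v_3(x) ≥ 0} and ℤ_3^× = {x ∈ ℤ_3 : v_3(x) = 0}. Here v_3(36/77) = v_3(num) − v_3(den) = 2; compare against these criteria.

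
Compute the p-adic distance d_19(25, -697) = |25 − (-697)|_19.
d_19(25, -697) = 1/361

Step 1 — x − y = 25 − (-697) = 722. Step 2 — v_19(722) = 2 (factor: 722 = (19^2 · 2); the sign does not affect v_p). Step 3 — |x − y|_19 = 19^{-2} = 1/361.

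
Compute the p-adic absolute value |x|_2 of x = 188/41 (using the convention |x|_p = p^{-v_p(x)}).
|188/41|_2 = 1/4

Step 1 — compute v_2(x) by factoring powers of 2 out of the numerator and denominator: v_2(188/41) = 2. Step 2 — apply |x|_p = p^{-v_p(x)} = 2^{-2} = 1/4.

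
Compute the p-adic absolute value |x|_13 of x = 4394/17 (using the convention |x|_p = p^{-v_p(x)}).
|4394/17|_13 = 1/2197

Step 1 — compute v_13(x) by factoring powers of 13 out of the numerator and denominator: v_13(4394/17) = 3. Step 2 — apply |x|_p = p^{-v_p(x)} = 13^{-3} = 1/2197.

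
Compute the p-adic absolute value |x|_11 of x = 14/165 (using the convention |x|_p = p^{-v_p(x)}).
|14/165|_11 = 11

Step 1 — compute v_11(x) by factoring powers of 11 out of the numerator and denominator: v_11(14/165) = -1. Step 2 — apply |x|_p = p^{-v_p(x)} = 11^{1} = 11.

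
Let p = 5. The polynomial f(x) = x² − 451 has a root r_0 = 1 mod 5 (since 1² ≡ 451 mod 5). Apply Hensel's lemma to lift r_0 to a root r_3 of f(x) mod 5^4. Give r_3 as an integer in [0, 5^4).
r_3 = 226 (mod 625)

Hensel's recurrence: r_{i+1} = r_i − f(r_i)·(f′(r_i))^{-1} mod 5^{i+2}, with f′(x) = 2x. Iterate:
  r_0 = 1 (mod 5)
  r_1 = 1 (mod 25)
  r_2 = 101 (mod 125)
  r_3 = 226 (mod 625)
Final: r_3 = 226, and one checks f(r_3) ≡ 0 mod 5^4.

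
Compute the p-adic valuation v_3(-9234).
v_3(-9234) = 5

v_3(n) is the largest exponent k such that 3^k divides n. Factor out: -9234 = -3^5 · 38. (Sign doesn't affect v_p.) So v_3(-9234) = 5.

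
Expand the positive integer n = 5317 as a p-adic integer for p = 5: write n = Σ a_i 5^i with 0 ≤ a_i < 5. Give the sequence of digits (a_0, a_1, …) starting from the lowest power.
(a_0, a_1, …) = (2, 3, 2, 2, 3, 1)

Repeated division by 5 gives the digits low-to-high: 5317 = 2 + 3·5^1 + 2·5^2 + 2·5^3 + 3·5^4 + 1·5^5. Digit sequence: (2, 3, 2, 2, 3, 1).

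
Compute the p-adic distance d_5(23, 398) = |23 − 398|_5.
d_5(23, 398) = 1/125

Step 1 — x − y = 23 − 398 = -375. Step 2 — v_5(-375) = 3 (factor: -375 = −(5^3 · 3); the sign does not affect v_p). Step 3 — |x − y|_5 = 5^{-3} = 1/125.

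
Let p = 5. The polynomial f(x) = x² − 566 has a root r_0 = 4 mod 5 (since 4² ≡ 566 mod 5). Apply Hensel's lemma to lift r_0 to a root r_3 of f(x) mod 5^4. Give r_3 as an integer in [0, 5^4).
r_3 = 229 (mod 625)

Hensel's recurrence: r_{i+1} = r_i − f(r_i)·(f′(r_i))^{-1} mod 5^{i+2}, with f′(x) = 2x. Iterate:
  r_0 = 4 (mod 5)
  r_1 = 4 (mod 25)
  r_2 = 104 (mod 125)
  r_3 = 229 (mod 625)
Final: r_3 = 229, and one checks f(r_3) ≡ 0 mod 5^4.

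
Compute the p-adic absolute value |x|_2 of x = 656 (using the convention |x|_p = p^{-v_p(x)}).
|656|_2 = 1/16

Step 1 — compute v_2(x) by factoring powers of 2 out of the numerator and denominator: v_2(656) = 4. Step 2 — apply |x|_p = p^{-v_p(x)} = 2^{-4} = 1/16.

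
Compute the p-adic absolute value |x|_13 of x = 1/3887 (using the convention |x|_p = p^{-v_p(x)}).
|1/3887|_13 = 169

Step 1 — compute v_13(x) by factoring powers of 13 out of the numerator and denominator: v_13(1/3887) = -2. Step 2 — apply |x|_p = p^{-v_p(x)} = 13^{2} = 169.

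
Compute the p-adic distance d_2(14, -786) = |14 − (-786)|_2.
d_2(14, -786) = 1/32

Step 1 — x − y = 14 − (-786) = 800. Step 2 — v_2(800) = 5 (factor: 800 = (2^5 · 25); the sign does not affect v_p). Step 3 — |x − y|_2 = 2^{-5} = 1/32.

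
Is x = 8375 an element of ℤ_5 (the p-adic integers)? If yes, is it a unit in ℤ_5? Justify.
x ∈ ℤ_5 but not a unit; v_5(x) = 3 > 0

ℤ_5 = {x ∈ ℚ_5 : v_5(x) ≥ 0} and ℤ_5^× = {x ∈ ℤ_5 : v_5(x) = 0}. Here v_5(8375) = v_5(num) − v_5(den) = 3; compare against these criteria.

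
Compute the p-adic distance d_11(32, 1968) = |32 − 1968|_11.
d_11(32, 1968) = 1/121

Step 1 — x − y = 32 − 1968 = -1936. Step 2 — v_11(-1936) = 2 (factor: -1936 = −(11^2 · 16); the sign does not affect v_p). Step 3 — |x − y|_11 = 11^{-2} = 1/121.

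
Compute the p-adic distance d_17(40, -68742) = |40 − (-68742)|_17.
d_17(40, -68742) = 1/4913

Step 1 — x − y = 40 − (-68742) = 68782. Step 2 — v_17(68782) = 3 (factor: 68782 = (17^3 · 14); the sign does not affect v_p). Step 3 — |x − y|_17 = 17^{-3} = 1/4913.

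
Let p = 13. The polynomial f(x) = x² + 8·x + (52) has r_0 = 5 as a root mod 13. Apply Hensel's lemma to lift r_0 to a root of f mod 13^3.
r_2 = 759 (mod 2197)

Hensel: r_{i+1} = r_i − f(r_i)·(f′(r_i))^{-1} mod 13^{i+2}, f′(x) = 2x + 8. Iterate:
  r_0 = 5 (mod 13)
  r_1 = 83 (mod 169)
  r_2 = 759 (mod 2197)
Final: r = 759 satisfies f(r) ≡ 0 mod 13^3.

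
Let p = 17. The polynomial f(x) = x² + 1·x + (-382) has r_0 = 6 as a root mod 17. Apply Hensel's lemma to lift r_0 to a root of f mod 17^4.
r_3 = 50496 (mod 83521)

Hensel: r_{i+1} = r_i − f(r_i)·(f′(r_i))^{-1} mod 17^{i+2}, f′(x) = 2x + 1. Iterate:
  r_0 = 6 (mod 17)
  r_1 = 210 (mod 289)
  r_2 = 1366 (mod 4913)
  r_3 = 50496 (mod 83521)
Final: r = 50496 satisfies f(r) ≡ 0 mod 17^4.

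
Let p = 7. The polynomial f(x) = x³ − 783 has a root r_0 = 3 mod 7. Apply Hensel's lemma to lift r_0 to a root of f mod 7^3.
r_2 = 227 (mod 343)

Hensel: r_{i+1} = r_i − f(r_i)/f′(r_i) mod 7^{i+2}, where f′(x) = 3x². Iterate:
  r_0 = 3 (mod 7)
  r_1 = 31 (mod 49)
  r_2 = 227 (mod 343)
Final: r = 227 with f(r) ≡ 0 mod 7^3.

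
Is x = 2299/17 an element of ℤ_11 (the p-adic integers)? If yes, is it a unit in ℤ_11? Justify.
x ∈ ℤ_11 but not a unit; v_11(x) = 2 > 0

ℤ_11 = {x ∈ ℚ_11 : v_11(x) ≥ 0} and ℤ_11^× = {x ∈ ℤ_11 : v_11(x) = 0}. Here v_11(2299/17) = v_11(num) − v_11(den) = 2; compare against these criteria.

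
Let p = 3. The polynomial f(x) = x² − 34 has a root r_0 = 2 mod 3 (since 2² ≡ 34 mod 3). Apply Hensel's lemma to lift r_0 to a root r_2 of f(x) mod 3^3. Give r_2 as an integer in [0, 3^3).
r_2 = 14 (mod 27)

Hensel's recurrence: r_{i+1} = r_i − f(r_i)·(f′(r_i))^{-1} mod 3^{i+2}, with f′(x) = 2x. Iterate:
  r_0 = 2 (mod 3)
  r_1 = 5 (mod 9)
  r_2 = 14 (mod 27)
Final: r_2 = 14, and one checks f(r_2) ≡ 0 mod 3^3.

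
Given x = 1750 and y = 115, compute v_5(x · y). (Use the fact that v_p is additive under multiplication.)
v_5(201250) = 4

v_p(x) = 3 (factor: 1750 = 5^3 · 14); v_p(y) = 1 (factor: 115 = 5^1 · 23). Additivity: v_p(xy) = v_p(x) + v_p(y) = 3 + 1 = 4. (Direct check: xy = 201250 = 5^4 · (322).)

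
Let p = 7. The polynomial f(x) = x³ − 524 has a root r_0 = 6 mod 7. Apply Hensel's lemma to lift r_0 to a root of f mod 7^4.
r_3 = 958 (mod 2401)

Hensel: r_{i+1} = r_i − f(r_i)/f′(r_i) mod 7^{i+2}, where f′(x) = 3x². Iterate:
  r_0 = 6 (mod 7)
  r_1 = 27 (mod 49)
  r_2 = 272 (mod 343)
  r_3 = 958 (mod 2401)
Final: r = 958 with f(r) ≡ 0 mod 7^4.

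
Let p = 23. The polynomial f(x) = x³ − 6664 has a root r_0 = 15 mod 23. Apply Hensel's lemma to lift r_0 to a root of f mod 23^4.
r_3 = 106689 (mod 279841)

Hensel: r_{i+1} = r_i − f(r_i)/f′(r_i) mod 23^{i+2}, where f′(x) = 3x². Iterate:
  r_0 = 15 (mod 23)
  r_1 = 360 (mod 529)
  r_2 = 9353 (mod 12167)
  r_3 = 106689 (mod 279841)
Final: r = 106689 with f(r) ≡ 0 mod 23^4.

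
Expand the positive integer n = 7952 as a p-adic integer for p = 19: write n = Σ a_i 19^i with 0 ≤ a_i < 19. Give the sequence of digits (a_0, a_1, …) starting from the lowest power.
(a_0, a_1, …) = (10, 0, 3, 1)

Repeated division by 19 gives the digits low-to-high: 7952 = 10 + 3·19^2 + 1·19^3. Digit sequence: (10, 0, 3, 1).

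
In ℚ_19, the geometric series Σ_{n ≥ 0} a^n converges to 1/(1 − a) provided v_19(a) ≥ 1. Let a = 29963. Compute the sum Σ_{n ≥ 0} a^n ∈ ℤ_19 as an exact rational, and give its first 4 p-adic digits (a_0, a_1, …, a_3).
Σ a^n = 1/(1 − a) = -1/29962;  first 4 digits = (1, 0, 7, 4)

v_19(a) = 2 ≥ 1, so the series converges in ℤ_19 to 1/(1 − a) = 1/(1 − 29963) = -1/29962. Expand this rational in ℤ_19: compute digits iteratively via d_i = x_i mod 19, x_{i+1} = (x_i − d_i)/19. The first 4 digits are (1, 0, 7, 4).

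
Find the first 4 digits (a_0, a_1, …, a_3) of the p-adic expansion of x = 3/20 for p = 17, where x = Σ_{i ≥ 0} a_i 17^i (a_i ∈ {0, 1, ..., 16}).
(a_0, …, a_3) = (1, 11, 7, 14)

v_17(3/20) = 0 (numerator and denominator both coprime to 17), so x ∈ ℤ_17^×. Compute digits iteratively via a_i = x_i mod 17, x_{i+1} = (x_i − a_i)/17, with x_0 = x:
  x_0 = 3/20;  a_0 = 1;  x_1 = (x_0 − 1)/17 = -1/20
  x_1 = -1/20;  a_1 = 11;  x_2 = (x_1 − 11)/17 = -13/20
  x_2 = -13/20;  a_2 = 7;  x_3 = (x_2 − 7)/17 = -9/20
  x_3 = -9/20;  a_3 = 14;  x_4 = (x_3 − 14)/17 = -17/20
Digits: (1, 11, 7, 14).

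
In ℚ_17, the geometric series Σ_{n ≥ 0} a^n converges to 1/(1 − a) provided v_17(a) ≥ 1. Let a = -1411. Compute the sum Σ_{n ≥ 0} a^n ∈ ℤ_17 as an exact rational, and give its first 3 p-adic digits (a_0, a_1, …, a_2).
Σ a^n = 1/(1 − a) = 1/1412;  first 3 digits = (1, 2, 16)

v_17(a) = 1 ≥ 1, so the series converges in ℤ_17 to 1/(1 − a) = 1/(1 − (-1411)) = 1/1412. Expand this rational in ℤ_17: compute digits iteratively via d_i = x_i mod 17, x_{i+1} = (x_i − d_i)/17. The first 3 digits are (1, 2, 16).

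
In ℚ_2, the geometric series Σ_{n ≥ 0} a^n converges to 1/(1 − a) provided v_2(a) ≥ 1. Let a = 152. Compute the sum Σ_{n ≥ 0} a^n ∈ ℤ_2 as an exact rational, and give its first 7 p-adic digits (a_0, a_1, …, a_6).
Σ a^n = 1/(1 − a) = -1/151;  first 7 digits = (1, 0, 0, 1, 1, 0, 1)

v_2(a) = 3 ≥ 1, so the series converges in ℤ_2 to 1/(1 − a) = 1/(1 − 152) = -1/151. Expand this rational in ℤ_2: compute digits iteratively via d_i = x_i mod 2, x_{i+1} = (x_i − d_i)/2. The first 7 digits are (1, 0, 0, 1, 1, 0, 1).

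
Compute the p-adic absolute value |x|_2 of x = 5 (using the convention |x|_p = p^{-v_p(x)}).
|5|_2 = 1

Step 1 — compute v_2(x) by factoring powers of 2 out of the numerator and denominator: v_2(5) = 0. Step 2 — apply |x|_p = p^{-v_p(x)} = 2^{0} = 1.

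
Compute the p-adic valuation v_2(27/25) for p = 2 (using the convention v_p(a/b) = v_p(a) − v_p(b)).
v_2(27/25) = 0

Factor powers of 2 from the numerator and denominator of the reduced fraction: 27 = 2^0 · 27 and 25 = 2^0 · 25. Apply v_p(a/b) = v_p(a) − v_p(b): v_2(27/25) = 0 − 0 = 0.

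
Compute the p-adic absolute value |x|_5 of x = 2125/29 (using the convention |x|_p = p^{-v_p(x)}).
|2125/29|_5 = 1/125

Step 1 — compute v_5(x) by factoring powers of 5 out of the numerator and denominator: v_5(2125/29) = 3. Step 2 — apply |x|_p = p^{-v_p(x)} = 5^{-3} = 1/125.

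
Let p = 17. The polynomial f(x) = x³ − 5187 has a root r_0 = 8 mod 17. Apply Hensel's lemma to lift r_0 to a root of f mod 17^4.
r_3 = 29265 (mod 83521)

Hensel: r_{i+1} = r_i − f(r_i)/f′(r_i) mod 17^{i+2}, where f′(x) = 3x². Iterate:
  r_0 = 8 (mod 17)
  r_1 = 76 (mod 289)
  r_2 = 4700 (mod 4913)
  r_3 = 29265 (mod 83521)
Final: r = 29265 with f(r) ≡ 0 mod 17^4.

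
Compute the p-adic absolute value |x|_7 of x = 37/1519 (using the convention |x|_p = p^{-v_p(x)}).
|37/1519|_7 = 49

Step 1 — compute v_7(x) by factoring powers of 7 out of the numerator and denominator: v_7(37/1519) = -2. Step 2 — apply |x|_p = p^{-v_p(x)} = 7^{2} = 49.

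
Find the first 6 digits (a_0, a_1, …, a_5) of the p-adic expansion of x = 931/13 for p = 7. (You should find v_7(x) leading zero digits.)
(a_0, …, a_5) = (0, 0, 2, 1, 2, 4)

v_7(931/13) = 2, so a_0 = ... = a_1 = 0. Factor out: x = 7^2 · u with u = 19/13 a unit in ℤ_7. Expand u iteratively via a_{v+i} = u_i mod 7, u_{i+1} = (u_i − a_{v+i})/7:
  u_0 = 19/13;  a_2 = 2;  u_1 = (u_0 − 2)/7 = -1/13
  u_1 = -1/13;  a_3 = 1;  u_2 = (u_1 − 1)/7 = -2/13
  u_2 = -2/13;  a_4 = 2;  u_3 = (u_2 − 2)/7 = -4/13
  u_3 = -4/13;  a_5 = 4;  u_4 = (u_3 − 4)/7 = -8/13
Digits: (0, 0, 2, 1, 2, 4).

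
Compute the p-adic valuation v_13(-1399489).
v_13(-1399489) = 4

v_13(n) is the largest exponent k such that 13^k divides n. Factor out: -1399489 = -13^4 · 49. (Sign doesn't affect v_p.) So v_13(-1399489) = 4.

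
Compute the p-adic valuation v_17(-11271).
v_17(-11271) = 2

v_17(n) is the largest exponent k such that 17^k divides n. Factor out: -11271 = -17^2 · 39. (Sign doesn't affect v_p.) So v_17(-11271) = 2.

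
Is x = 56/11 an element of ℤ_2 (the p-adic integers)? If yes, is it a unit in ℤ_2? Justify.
x ∈ ℤ_2 but not a unit; v_2(x) = 3 > 0

ℤ_2 = {x ∈ ℚ_2 : v_2(x) ≥ 0} and ℤ_2^× = {x ∈ ℤ_2 : v_2(x) = 0}. Here v_2(56/11) = v_2(num) − v_2(den) = 3; compare against these criteria.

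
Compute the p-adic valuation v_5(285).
v_5(285) = 1

v_5(n) is the largest exponent k such that 5^k divides n. Factor out: 285 = 5^1 · 57. (Sign doesn't affect v_p.) So v_5(285) = 1.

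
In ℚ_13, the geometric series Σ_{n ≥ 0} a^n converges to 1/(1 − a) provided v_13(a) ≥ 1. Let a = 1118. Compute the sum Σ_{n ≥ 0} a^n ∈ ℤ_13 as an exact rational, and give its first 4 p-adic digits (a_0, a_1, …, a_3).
Σ a^n = 1/(1 − a) = -1/1117;  first 4 digits = (1, 8, 5, 2)

v_13(a) = 1 ≥ 1, so the series converges in ℤ_13 to 1/(1 − a) = 1/(1 − 1118) = -1/1117. Expand this rational in ℤ_13: compute digits iteratively via d_i = x_i mod 13, x_{i+1} = (x_i − d_i)/13. The first 4 digits are (1, 8, 5, 2).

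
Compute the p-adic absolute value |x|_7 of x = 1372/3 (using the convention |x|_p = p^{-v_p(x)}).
|1372/3|_7 = 1/343

Step 1 — compute v_7(x) by factoring powers of 7 out of the numerator and denominator: v_7(1372/3) = 3. Step 2 — apply |x|_p = p^{-v_p(x)} = 7^{-3} = 1/343.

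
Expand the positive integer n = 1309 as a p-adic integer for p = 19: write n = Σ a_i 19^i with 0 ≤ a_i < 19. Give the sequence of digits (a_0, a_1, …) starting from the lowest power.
(a_0, a_1, …) = (17, 11, 3)

Repeated division by 19 gives the digits low-to-high: 1309 = 17 + 11·19^1 + 3·19^2. Digit sequence: (17, 11, 3).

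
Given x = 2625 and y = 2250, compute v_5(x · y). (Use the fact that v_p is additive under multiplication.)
v_5(5906250) = 6

v_p(x) = 3 (factor: 2625 = 5^3 · 21); v_p(y) = 3 (factor: 2250 = 5^3 · 18). Additivity: v_p(xy) = v_p(x) + v_p(y) = 3 + 3 = 6. (Direct check: xy = 5906250 = 5^6 · (378).)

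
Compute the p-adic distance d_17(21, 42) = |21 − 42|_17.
d_17(21, 42) = 1

Step 1 — x − y = 21 − 42 = -21. Step 2 — v_17(-21) = 0 (factor: -21 = −(17^0 · 21); the sign does not affect v_p). Step 3 — |x − y|_17 = 17^{0} = 1.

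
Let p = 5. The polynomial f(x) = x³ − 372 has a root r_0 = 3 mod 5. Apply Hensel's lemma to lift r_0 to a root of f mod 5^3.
r_2 = 38 (mod 125)

Hensel: r_{i+1} = r_i − f(r_i)/f′(r_i) mod 5^{i+2}, where f′(x) = 3x². Iterate:
  r_0 = 3 (mod 5)
  r_1 = 13 (mod 25)
  r_2 = 38 (mod 125)
Final: r = 38 with f(r) ≡ 0 mod 5^3.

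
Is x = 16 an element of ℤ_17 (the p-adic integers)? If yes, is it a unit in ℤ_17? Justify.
x ∈ ℤ_17^× (unit); v_17(x) = 0

ℤ_17 = {x ∈ ℚ_17 : v_17(x) ≥ 0} and ℤ_17^× = {x ∈ ℤ_17 : v_17(x) = 0}. Here v_17(16) = v_17(num) − v_17(den) = 0; compare against these criteria.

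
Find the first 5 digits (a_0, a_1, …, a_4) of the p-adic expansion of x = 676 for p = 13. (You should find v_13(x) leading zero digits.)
(a_0, …, a_4) = (0, 0, 4, 0, 0)

v_13(676) = 2, so a_0 = ... = a_1 = 0. Factor out: x = 13^2 · u with u = 4 a unit in ℤ_13. Expand u iteratively via a_{v+i} = u_i mod 13, u_{i+1} = (u_i − a_{v+i})/13:
  u_0 = 4;  a_2 = 4;  u_1 = (u_0 − 4)/13 = 0
  u_1 = 0;  a_3 = 0;  u_2 = (u_1 − 0)/13 = 0
  u_2 = 0;  a_4 = 0;  u_3 = (u_2 − 0)/13 = 0
Digits: (0, 0, 4, 0, 0).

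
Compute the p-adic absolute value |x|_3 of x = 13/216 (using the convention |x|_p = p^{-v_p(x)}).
|13/216|_3 = 27

Step 1 — compute v_3(x) by factoring powers of 3 out of the numerator and denominator: v_3(13/216) = -3. Step 2 — apply |x|_p = p^{-v_p(x)} = 3^{3} = 27.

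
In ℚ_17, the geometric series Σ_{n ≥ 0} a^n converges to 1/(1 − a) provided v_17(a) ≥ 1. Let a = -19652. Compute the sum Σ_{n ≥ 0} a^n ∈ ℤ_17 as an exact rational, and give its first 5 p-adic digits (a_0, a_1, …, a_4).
Σ a^n = 1/(1 − a) = 1/19653;  first 5 digits = (1, 0, 0, 13, 16)

v_17(a) = 3 ≥ 1, so the series converges in ℤ_17 to 1/(1 − a) = 1/(1 − (-19652)) = 1/19653. Expand this rational in ℤ_17: compute digits iteratively via d_i = x_i mod 17, x_{i+1} = (x_i − d_i)/17. The first 5 digits are (1, 0, 0, 13, 16).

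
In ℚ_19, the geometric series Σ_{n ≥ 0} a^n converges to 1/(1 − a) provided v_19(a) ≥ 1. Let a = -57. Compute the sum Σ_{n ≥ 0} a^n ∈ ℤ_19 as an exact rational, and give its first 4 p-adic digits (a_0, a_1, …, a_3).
Σ a^n = 1/(1 − a) = 1/58;  first 4 digits = (1, 16, 8, 11)

v_19(a) = 1 ≥ 1, so the series converges in ℤ_19 to 1/(1 − a) = 1/(1 − (-57)) = 1/58. Expand this rational in ℤ_19: compute digits iteratively via d_i = x_i mod 19, x_{i+1} = (x_i − d_i)/19. The first 4 digits are (1, 16, 8, 11).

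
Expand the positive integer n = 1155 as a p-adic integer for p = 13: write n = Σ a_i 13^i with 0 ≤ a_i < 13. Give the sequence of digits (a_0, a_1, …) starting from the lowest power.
(a_0, a_1, …) = (11, 10, 6)

Repeated division by 13 gives the digits low-to-high: 1155 = 11 + 10·13^1 + 6·13^2. Digit sequence: (11, 10, 6).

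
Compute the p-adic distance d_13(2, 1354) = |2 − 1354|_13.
d_13(2, 1354) = 1/169

Step 1 — x − y = 2 − 1354 = -1352. Step 2 — v_13(-1352) = 2 (factor: -1352 = −(13^2 · 8); the sign does not affect v_p). Step 3 — |x − y|_13 = 13^{-2} = 1/169.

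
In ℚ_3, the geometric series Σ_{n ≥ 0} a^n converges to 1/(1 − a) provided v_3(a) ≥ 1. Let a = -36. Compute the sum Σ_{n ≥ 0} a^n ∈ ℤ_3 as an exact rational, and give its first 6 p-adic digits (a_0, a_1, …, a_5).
Σ a^n = 1/(1 − a) = 1/37;  first 6 digits = (1, 0, 2, 1, 0, 2)

v_3(a) = 2 ≥ 1, so the series converges in ℤ_3 to 1/(1 − a) = 1/(1 − (-36)) = 1/37. Expand this rational in ℤ_3: compute digits iteratively via d_i = x_i mod 3, x_{i+1} = (x_i − d_i)/3. The first 6 digits are (1, 0, 2, 1, 0, 2).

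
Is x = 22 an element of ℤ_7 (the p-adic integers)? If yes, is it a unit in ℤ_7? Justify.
x ∈ ℤ_7^× (unit); v_7(x) = 0

ℤ_7 = {x ∈ ℚ_7 : v_7(x) ≥ 0} and ℤ_7^× = {x ∈ ℤ_7 : v_7(x) = 0}. Here v_7(22) = v_7(num) − v_7(den) = 0; compare against these criteria.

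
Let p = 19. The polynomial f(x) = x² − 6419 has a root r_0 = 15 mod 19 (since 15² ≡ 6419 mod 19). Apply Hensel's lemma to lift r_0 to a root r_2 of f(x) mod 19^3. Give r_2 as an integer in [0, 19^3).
r_2 = 4746 (mod 6859)

Hensel's recurrence: r_{i+1} = r_i − f(r_i)·(f′(r_i))^{-1} mod 19^{i+2}, with f′(x) = 2x. Iterate:
  r_0 = 15 (mod 19)
  r_1 = 53 (mod 361)
  r_2 = 4746 (mod 6859)
Final: r_2 = 4746, and one checks f(r_2) ≡ 0 mod 19^3.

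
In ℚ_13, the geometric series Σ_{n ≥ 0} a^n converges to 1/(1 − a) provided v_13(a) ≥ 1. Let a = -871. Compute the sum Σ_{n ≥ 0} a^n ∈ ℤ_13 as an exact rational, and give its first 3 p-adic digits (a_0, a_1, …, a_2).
Σ a^n = 1/(1 − a) = 1/872;  first 3 digits = (1, 11, 11)

v_13(a) = 1 ≥ 1, so the series converges in ℤ_13 to 1/(1 − a) = 1/(1 − (-871)) = 1/872. Expand this rational in ℤ_13: compute digits iteratively via d_i = x_i mod 13, x_{i+1} = (x_i − d_i)/13. The first 3 digits are (1, 11, 11).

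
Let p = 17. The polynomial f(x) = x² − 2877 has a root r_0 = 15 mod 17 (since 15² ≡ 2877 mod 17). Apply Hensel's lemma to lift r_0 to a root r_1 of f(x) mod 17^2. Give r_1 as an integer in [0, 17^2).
r_1 = 219 (mod 289)

Hensel's recurrence: r_{i+1} = r_i − f(r_i)·(f′(r_i))^{-1} mod 17^{i+2}, with f′(x) = 2x. Iterate:
  r_0 = 15 (mod 17)
  r_1 = 219 (mod 289)
Final: r_1 = 219, and one checks f(r_1) ≡ 0 mod 17^2.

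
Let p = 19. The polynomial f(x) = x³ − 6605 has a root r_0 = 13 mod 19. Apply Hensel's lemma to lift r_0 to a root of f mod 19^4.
r_3 = 121176 (mod 130321)

Hensel: r_{i+1} = r_i − f(r_i)/f′(r_i) mod 19^{i+2}, where f′(x) = 3x². Iterate:
  r_0 = 13 (mod 19)
  r_1 = 241 (mod 361)
  r_2 = 4573 (mod 6859)
  r_3 = 121176 (mod 130321)
Final: r = 121176 with f(r) ≡ 0 mod 19^4.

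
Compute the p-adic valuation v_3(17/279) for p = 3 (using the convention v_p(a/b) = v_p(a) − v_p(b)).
v_3(17/279) = -2

Factor powers of 3 from the numerator and denominator of the reduced fraction: 17 = 3^0 · 17 and 279 = 3^2 · 31. Apply v_p(a/b) = v_p(a) − v_p(b): v_3(17/279) = 0 − 2 = -2.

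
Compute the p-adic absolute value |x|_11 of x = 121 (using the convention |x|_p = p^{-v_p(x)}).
|121|_11 = 1/121

Step 1 — compute v_11(x) by factoring powers of 11 out of the numerator and denominator: v_11(121) = 2. Step 2 — apply |x|_p = p^{-v_p(x)} = 11^{-2} = 1/121.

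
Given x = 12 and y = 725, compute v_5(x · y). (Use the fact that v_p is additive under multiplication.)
v_5(8700) = 2

v_p(x) = 0 (factor: 12 = 5^0 · 12); v_p(y) = 2 (factor: 725 = 5^2 · 29). Additivity: v_p(xy) = v_p(x) + v_p(y) = 0 + 2 = 2. (Direct check: xy = 8700 = 5^2 · (348).)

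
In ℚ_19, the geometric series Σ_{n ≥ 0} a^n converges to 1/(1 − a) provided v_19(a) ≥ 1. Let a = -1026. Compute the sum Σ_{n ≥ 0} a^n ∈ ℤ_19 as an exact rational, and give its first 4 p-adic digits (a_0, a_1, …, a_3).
Σ a^n = 1/(1 − a) = 1/1027;  first 4 digits = (1, 3, 6, 9)

v_19(a) = 1 ≥ 1, so the series converges in ℤ_19 to 1/(1 − a) = 1/(1 − (-1026)) = 1/1027. Expand this rational in ℤ_19: compute digits iteratively via d_i = x_i mod 19, x_{i+1} = (x_i − d_i)/19. The first 4 digits are (1, 3, 6, 9).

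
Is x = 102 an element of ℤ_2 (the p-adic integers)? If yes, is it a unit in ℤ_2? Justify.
x ∈ ℤ_2 but not a unit; v_2(x) = 1 > 0

ℤ_2 = {x ∈ ℚ_2 : v_2(x) ≥ 0} and ℤ_2^× = {x ∈ ℤ_2 : v_2(x) = 0}. Here v_2(102) = v_2(num) − v_2(den) = 1; compare against these criteria.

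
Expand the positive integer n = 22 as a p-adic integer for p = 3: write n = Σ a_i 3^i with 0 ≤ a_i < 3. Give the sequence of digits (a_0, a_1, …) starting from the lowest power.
(a_0, a_1, …) = (1, 1, 2)

Repeated division by 3 gives the digits low-to-high: 22 = 1 + 1·3^1 + 2·3^2. Digit sequence: (1, 1, 2).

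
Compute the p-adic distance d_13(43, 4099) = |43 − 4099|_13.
d_13(43, 4099) = 1/169

Step 1 — x − y = 43 − 4099 = -4056. Step 2 — v_13(-4056) = 2 (factor: -4056 = −(13^2 · 24); the sign does not affect v_p). Step 3 — |x − y|_13 = 13^{-2} = 1/169.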